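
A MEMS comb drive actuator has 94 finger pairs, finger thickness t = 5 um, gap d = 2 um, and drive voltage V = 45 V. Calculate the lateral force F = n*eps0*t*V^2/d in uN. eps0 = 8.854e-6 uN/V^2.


Step 1: Parameters: n=94, eps0=8.854e-6 uN/V^2, t=5 um, V=45 V, d=2 um
Step 2: V^2 = 2025
Step 3: F = 94 * 8.854e-6 * 5 * 2025 / 2
F = 4.213 uN


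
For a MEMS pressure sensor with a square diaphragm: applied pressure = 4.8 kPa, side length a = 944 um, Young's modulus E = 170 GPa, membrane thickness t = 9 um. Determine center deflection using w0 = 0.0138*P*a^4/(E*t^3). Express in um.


Step 1: Convert pressure to compatible units (E is in GPa, so P in GPa).
P = 4.8 kPa = 4.8e-6 GPa
Step 2: Compute numerator: 0.0138 * P * a^4.
a^4 = 944^4 = 794123370496
numerator = 0.0138 * 4.8e-6 * 794123370496 = 5.26027e+04
Step 3: Compute denominator: E * t^3 = 170 * 9^3 = 123930
Step 4: w0 = numerator / denominator = 5.26027e+04 / 123930 = 0.4245 um


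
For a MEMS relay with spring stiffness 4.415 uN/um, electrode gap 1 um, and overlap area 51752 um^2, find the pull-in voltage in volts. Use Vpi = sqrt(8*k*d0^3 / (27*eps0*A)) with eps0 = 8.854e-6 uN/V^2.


Step 1: Compute numerator: 8 * k * d0^3 = 8 * 4.415 * 1^3 = 35.32
Step 2: Compute denominator: 27 * eps0 * A = 27 * 8.854e-6 * 51752 = 12.37173
Step 3: Vpi = sqrt(35.32 / 12.37173)
Vpi = 1.69 V


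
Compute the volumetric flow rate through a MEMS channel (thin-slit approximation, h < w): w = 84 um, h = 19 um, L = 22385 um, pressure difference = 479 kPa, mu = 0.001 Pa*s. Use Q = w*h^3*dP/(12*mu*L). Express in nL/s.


Step 1: Convert all dimensions to SI (meters).
w = 84e-6 m, h = 19e-6 m, L = 22385e-6 m, dP = 479e3 Pa
Step 2: Q = w * h^3 * dP / (12 * mu * L)
Q = 84e-6 * (19e-6)^3 * 479e3 / (12 * 0.001 * 22385e-6) = 1.02739455e-09 m^3/s
Step 3: Convert Q from m^3/s to nL/s (1 m^3 = 1e12 nL, so multiply by 1e12).
Q = 1027.395 nL/s


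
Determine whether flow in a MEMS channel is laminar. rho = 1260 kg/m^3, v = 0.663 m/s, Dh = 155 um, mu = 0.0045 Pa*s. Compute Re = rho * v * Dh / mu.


Step 1: Convert Dh to meters: Dh = 155e-6 m
Step 2: Re = rho * v * Dh / mu
Re = 1260 * 0.663 * 155e-6 / 0.0045
Re = 28.774
Since Re = 28.774 is below ~2300, the flow is laminar.


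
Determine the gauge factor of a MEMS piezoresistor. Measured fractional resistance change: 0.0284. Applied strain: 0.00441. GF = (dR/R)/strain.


Step 1: Identify values.
dR/R = 0.0284, strain = 0.00441
Step 2: GF = (dR/R) / strain = 0.0284 / 0.00441
GF = 6.4


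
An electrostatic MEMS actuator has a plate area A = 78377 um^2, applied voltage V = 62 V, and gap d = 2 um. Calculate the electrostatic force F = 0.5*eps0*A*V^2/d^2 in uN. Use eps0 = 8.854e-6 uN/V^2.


Step 1: Identify parameters.
eps0 = 8.854e-6 uN/V^2, A = 78377 um^2, V = 62 V, d = 2 um
Step 2: Compute V^2 = 62^2 = 3844
Step 3: Compute d^2 = 2^2 = 4
Step 4: F = 0.5 * 8.854e-6 * 78377 * 3844 / 4
F = 333.443 uN


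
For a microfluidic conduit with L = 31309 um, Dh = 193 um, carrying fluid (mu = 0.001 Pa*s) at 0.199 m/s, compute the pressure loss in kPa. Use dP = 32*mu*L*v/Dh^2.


Step 1: Convert to SI: L = 31309e-6 m, Dh = 193e-6 m
Step 2: dP = 32 * 0.001 * 31309e-6 * 0.199 / (193e-6)^2
Step 3: dP = 5352.51 Pa
Step 4: Convert to kPa: dP = 5.35 kPa


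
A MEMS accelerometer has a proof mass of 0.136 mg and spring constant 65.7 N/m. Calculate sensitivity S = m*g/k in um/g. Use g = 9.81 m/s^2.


Step 1: Convert mass: m = 0.136 mg = 1.36e-07 kg
Step 2: S = m * g / k = 1.36e-07 * 9.81 / 65.7
Step 3: S = 2.03e-08 m/g
Step 4: Convert to um/g: S = 0.02 um/g


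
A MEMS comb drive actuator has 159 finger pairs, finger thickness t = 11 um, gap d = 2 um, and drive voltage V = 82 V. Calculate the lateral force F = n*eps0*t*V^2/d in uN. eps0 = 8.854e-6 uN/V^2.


Step 1: Parameters: n=159, eps0=8.854e-6 uN/V^2, t=11 um, V=82 V, d=2 um
Step 2: V^2 = 6724
Step 3: F = 159 * 8.854e-6 * 11 * 6724 / 2
F = 52.063 uN


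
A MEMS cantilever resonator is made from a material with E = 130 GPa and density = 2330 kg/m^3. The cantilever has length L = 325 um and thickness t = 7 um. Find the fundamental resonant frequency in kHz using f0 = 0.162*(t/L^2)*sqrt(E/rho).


Step 1: Convert units to SI.
t_SI = 7e-6 m, L_SI = 325e-6 m
Step 2: Calculate sqrt(E/rho).
sqrt(130e9 / 2330) = 7469.54 m/s
Step 3: Compute f0.
f0 = 0.162 * 7e-6 / (325e-6)^2 * 7469.54 = 80193.7 Hz = 80.19 kHz


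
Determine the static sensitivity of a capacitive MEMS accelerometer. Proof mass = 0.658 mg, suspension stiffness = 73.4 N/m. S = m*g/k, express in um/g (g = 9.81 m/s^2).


Step 1: Convert mass: m = 0.658 mg = 6.58e-07 kg
Step 2: S = m * g / k = 6.58e-07 * 9.81 / 73.4
Step 3: S = 8.79e-08 m/g
Step 4: Convert to um/g: S = 0.088 um/g


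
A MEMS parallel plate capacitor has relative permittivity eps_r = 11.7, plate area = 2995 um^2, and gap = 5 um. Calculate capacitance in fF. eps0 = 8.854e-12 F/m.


Step 1: Convert area to m^2: A = 2995e-12 m^2
Step 2: Convert gap to m: d = 5e-6 m
Step 3: C = eps0 * eps_r * A / d
C = 8.854e-12 * 11.7 * 2995e-12 / 5e-6
Step 4: Convert to fF (multiply by 1e15).
C = 62.05 fF


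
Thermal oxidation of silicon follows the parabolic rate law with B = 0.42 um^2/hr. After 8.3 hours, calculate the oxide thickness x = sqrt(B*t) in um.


Step 1: Compute B*t = 0.42 * 8.3 = 3.486
Step 2: x = sqrt(3.486)
x = 1.867 um


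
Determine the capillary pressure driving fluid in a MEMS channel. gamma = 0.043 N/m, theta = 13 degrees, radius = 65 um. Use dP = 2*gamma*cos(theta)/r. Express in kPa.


Step 1: cos(13 deg) = 0.9744
Step 2: Convert r to m: r = 65e-6 m
Step 3: dP = 2 * 0.043 * 0.9744 / 65e-6 = 1289.2 Pa
Step 4: Convert Pa to kPa (divide by 1000).
dP = 1.29 kPa


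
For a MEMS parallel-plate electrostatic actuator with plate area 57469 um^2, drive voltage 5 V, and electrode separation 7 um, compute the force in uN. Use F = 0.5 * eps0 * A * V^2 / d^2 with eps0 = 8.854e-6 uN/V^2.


Step 1: Identify parameters.
eps0 = 8.854e-6 uN/V^2, A = 57469 um^2, V = 5 V, d = 7 um
Step 2: Compute V^2 = 5^2 = 25
Step 3: Compute d^2 = 7^2 = 49
Step 4: F = 0.5 * 8.854e-6 * 57469 * 25 / 49
F = 0.13 uN


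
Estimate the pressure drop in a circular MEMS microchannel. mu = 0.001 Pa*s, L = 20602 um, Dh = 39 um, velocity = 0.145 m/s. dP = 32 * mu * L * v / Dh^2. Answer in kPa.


Step 1: Convert to SI: L = 20602e-6 m, Dh = 39e-6 m
Step 2: dP = 32 * 0.001 * 20602e-6 * 0.145 / (39e-6)^2
Step 3: dP = 62848.97 Pa
Step 4: Convert to kPa: dP = 62.85 kPa


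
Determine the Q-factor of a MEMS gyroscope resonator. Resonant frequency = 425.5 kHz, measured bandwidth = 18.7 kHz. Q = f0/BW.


Step 1: Q = f0 / bandwidth
Step 2: Q = 425.5 / 18.7
Q = 22.8


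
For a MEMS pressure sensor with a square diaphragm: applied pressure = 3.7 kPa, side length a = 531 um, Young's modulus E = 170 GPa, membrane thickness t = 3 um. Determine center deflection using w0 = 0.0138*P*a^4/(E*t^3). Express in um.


Step 1: Convert pressure to compatible units (E is in GPa, so P in GPa).
P = 3.7 kPa = 3.7e-6 GPa
Step 2: Compute numerator: 0.0138 * P * a^4.
a^4 = 531^4 = 79502005521
numerator = 0.0138 * 3.7e-6 * 79502005521 = 4.05937e+03
Step 3: Compute denominator: E * t^3 = 170 * 3^3 = 4590
Step 4: w0 = numerator / denominator = 4.05937e+03 / 4590 = 0.8844 um


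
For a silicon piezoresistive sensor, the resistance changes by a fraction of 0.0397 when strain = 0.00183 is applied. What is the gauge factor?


Step 1: Identify values.
dR/R = 0.0397, strain = 0.00183
Step 2: GF = (dR/R) / strain = 0.0397 / 0.00183
GF = 21.7


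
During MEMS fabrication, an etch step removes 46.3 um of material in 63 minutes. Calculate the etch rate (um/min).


Step 1: Etch rate = depth / time
Step 2: rate = 46.3 / 63
rate = 0.735 um/min


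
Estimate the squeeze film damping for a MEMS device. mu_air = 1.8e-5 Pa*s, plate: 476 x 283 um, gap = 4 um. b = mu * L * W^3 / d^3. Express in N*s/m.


Step 1: Convert to SI.
L = 476e-6 m, W = 283e-6 m, d = 4e-6 m
Step 2: W^3 = (283e-6)^3 = 2.27e-11 m^3
Step 3: d^3 = (4e-6)^3 = 6.40e-17 m^3
Step 4: b = 1.8e-5 * 476e-6 * 2.27e-11 / 6.40e-17
b = 3.03e-03 N*s/m


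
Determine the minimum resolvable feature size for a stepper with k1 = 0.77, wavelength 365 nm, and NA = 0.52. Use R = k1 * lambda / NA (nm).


Step 1: Identify values: k1 = 0.77, lambda = 365 nm, NA = 0.52
Step 2: R = k1 * lambda / NA
R = 0.77 * 365 / 0.52
R = 540.5 nm


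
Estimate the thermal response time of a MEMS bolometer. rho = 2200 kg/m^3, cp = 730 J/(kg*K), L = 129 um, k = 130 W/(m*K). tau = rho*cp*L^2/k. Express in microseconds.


Step 1: Convert L to m: L = 129e-6 m
Step 2: L^2 = (129e-6)^2 = 1.6641e-08 m^2
Step 3: tau = 2200 * 730 * 1.6641e-08 / 130 = 2.055804e-04 s
Step 4: Convert to microseconds (multiply by 1e6).
tau = 205.58 us


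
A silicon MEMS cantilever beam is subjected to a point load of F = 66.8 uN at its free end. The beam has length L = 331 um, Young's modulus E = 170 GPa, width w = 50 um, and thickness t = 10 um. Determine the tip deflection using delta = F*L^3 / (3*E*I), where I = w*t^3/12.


Step 1: Calculate the second moment of area.
I = w * t^3 / 12 = 50 * 10^3 / 12 = 4166.6667 um^4
Step 2: Convert E to consistent units (1 GPa = 1000 uN/um^2).
E = 170 GPa = 170000 uN/um^2
Step 3: Calculate tip deflection.
delta = F * L^3 / (3 * E * I)
delta = 66.8 * 331^3 / (3 * 170000 * 4166.6667)
delta = 1.14 um


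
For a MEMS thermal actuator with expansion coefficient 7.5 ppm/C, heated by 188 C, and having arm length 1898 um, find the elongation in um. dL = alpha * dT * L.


Step 1: Convert CTE: alpha = 7.5 ppm/C = 7.5e-6 /C
Step 2: dL = 7.5e-6 * 188 * 1898
dL = 2.6762 um


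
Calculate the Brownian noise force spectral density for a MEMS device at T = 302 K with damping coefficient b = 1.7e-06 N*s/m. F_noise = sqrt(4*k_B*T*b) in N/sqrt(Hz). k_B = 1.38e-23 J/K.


Step 1: Compute 4 * k_B * T * b
= 4 * 1.38e-23 * 302 * 1.7e-06
= 2.8340e-26 N^2/Hz
Step 2: F_noise = sqrt(2.8340e-26)
F_noise = 1.68e-13 N/sqrt(Hz)


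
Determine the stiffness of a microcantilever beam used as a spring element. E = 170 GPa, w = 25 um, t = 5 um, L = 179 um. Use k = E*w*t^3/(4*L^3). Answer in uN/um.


Step 1: Convert E to consistent units (1 GPa = 1000 uN/um^2).
E = 170 GPa = 170000 uN/um^2
Step 2: Compute t^3 = 5^3 = 125
Step 3: Compute L^3 = 179^3 = 5735339
Step 4: k = 170000 * 25 * 125 / (4 * 5735339)
k = 23.1569 uN/um


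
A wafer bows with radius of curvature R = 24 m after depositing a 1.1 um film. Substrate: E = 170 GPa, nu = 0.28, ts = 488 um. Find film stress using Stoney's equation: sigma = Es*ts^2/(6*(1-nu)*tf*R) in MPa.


Step 1: Compute numerator: Es * ts^2 = 170 * 488^2 = 40484480 (GPa*um^2)
Step 2: Compute denominator (R in um): 6*(1-nu)*tf*R = 6*0.72*1.1*24e6 = 114048000.0 (um^2)
Step 3: sigma (GPa) = 40484480 / 114048000.0 = 3.54978e-01 GPa
Step 4: Convert to MPa (x1000): sigma = 355.0 MPa


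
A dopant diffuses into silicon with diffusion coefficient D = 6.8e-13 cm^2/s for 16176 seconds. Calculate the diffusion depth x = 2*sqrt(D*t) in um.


Step 1: Compute D*t = 6.8e-13 * 16176 = 1.099968e-08 cm^2
Step 2: sqrt(D*t) = 1.04879e-04 cm
Step 3: x = 2 * 1.04879e-04 cm = 2.09758e-04 cm
Step 4: Convert to um (1 cm = 1e4 um): x = 2.098 um


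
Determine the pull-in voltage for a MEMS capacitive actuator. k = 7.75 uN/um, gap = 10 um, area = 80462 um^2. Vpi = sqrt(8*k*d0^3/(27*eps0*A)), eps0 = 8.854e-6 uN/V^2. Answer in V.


Step 1: Compute numerator: 8 * k * d0^3 = 8 * 7.75 * 10^3 = 62000.0
Step 2: Compute denominator: 27 * eps0 * A = 27 * 8.854e-6 * 80462 = 19.235085
Step 3: Vpi = sqrt(62000.0 / 19.235085)
Vpi = 56.77 V


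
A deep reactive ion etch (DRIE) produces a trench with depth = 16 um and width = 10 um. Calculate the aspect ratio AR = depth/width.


Step 1: AR = depth / width
Step 2: AR = 16 / 10
AR = 1.6


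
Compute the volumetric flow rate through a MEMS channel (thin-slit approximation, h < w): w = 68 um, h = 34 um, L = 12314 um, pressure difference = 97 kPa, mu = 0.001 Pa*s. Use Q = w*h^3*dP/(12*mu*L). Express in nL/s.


Step 1: Convert all dimensions to SI (meters).
w = 68e-6 m, h = 34e-6 m, L = 12314e-6 m, dP = 97e3 Pa
Step 2: Q = w * h^3 * dP / (12 * mu * L)
Q = 68e-6 * (34e-6)^3 * 97e3 / (12 * 0.001 * 12314e-6) = 1.75443387e-09 m^3/s
Step 3: Convert Q from m^3/s to nL/s (1 m^3 = 1e12 nL, so multiply by 1e12).
Q = 1754.434 nL/s


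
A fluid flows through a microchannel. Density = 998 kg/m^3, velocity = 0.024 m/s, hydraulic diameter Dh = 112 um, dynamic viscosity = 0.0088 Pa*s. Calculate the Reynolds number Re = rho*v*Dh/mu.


Step 1: Convert Dh to meters: Dh = 112e-6 m
Step 2: Re = rho * v * Dh / mu
Re = 998 * 0.024 * 112e-6 / 0.0088
Re = 0.305


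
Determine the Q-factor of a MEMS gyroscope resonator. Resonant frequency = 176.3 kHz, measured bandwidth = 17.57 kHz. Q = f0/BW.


Step 1: Q = f0 / bandwidth
Step 2: Q = 176.3 / 17.57
Q = 10.0


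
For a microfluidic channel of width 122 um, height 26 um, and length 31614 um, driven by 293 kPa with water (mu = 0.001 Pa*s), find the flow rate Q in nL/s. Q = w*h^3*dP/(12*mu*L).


Step 1: Convert all dimensions to SI (meters).
w = 122e-6 m, h = 26e-6 m, L = 31614e-6 m, dP = 293e3 Pa
Step 2: Q = w * h^3 * dP / (12 * mu * L)
Q = 122e-6 * (26e-6)^3 * 293e3 / (12 * 0.001 * 31614e-6) = 1.65610093e-09 m^3/s
Step 3: Convert Q from m^3/s to nL/s (1 m^3 = 1e12 nL, so multiply by 1e12).
Q = 1656.101 nL/s


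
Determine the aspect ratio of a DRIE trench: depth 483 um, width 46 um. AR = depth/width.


Step 1: AR = depth / width
Step 2: AR = 483 / 46
AR = 10.5


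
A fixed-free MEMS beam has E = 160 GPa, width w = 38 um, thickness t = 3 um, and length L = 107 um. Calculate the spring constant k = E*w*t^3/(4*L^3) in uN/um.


Step 1: Convert E to consistent units (1 GPa = 1000 uN/um^2).
E = 160 GPa = 160000 uN/um^2
Step 2: Compute t^3 = 3^3 = 27
Step 3: Compute L^3 = 107^3 = 1225043
Step 4: k = 160000 * 38 * 27 / (4 * 1225043)
k = 33.5009 uN/um


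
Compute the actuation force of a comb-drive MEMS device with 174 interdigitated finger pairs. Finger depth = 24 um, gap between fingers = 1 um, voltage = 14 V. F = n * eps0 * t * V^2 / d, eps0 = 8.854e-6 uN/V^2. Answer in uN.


Step 1: Parameters: n=174, eps0=8.854e-6 uN/V^2, t=24 um, V=14 V, d=1 um
Step 2: V^2 = 196
Step 3: F = 174 * 8.854e-6 * 24 * 196 / 1
F = 7.247 uN


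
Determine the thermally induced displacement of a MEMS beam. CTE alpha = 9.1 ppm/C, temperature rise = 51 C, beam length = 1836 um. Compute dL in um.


Step 1: Convert CTE: alpha = 9.1 ppm/C = 9.1e-6 /C
Step 2: dL = 9.1e-6 * 51 * 1836
dL = 0.8521 um


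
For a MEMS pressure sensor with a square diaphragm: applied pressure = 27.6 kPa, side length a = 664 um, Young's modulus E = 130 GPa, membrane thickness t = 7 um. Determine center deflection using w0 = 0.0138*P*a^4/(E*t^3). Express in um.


Step 1: Convert pressure to compatible units (E is in GPa, so P in GPa).
P = 27.6 kPa = 27.6e-6 GPa
Step 2: Compute numerator: 0.0138 * P * a^4.
a^4 = 664^4 = 194389282816
numerator = 0.0138 * 27.6e-6 * 194389282816 = 7.403899e+04
Step 3: Compute denominator: E * t^3 = 130 * 7^3 = 44590
Step 4: w0 = numerator / denominator = 7.403899e+04 / 44590 = 1.6604 um


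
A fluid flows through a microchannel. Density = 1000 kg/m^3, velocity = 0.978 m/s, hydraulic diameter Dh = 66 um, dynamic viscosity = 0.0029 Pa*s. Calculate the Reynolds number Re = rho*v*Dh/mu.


Step 1: Convert Dh to meters: Dh = 66e-6 m
Step 2: Re = rho * v * Dh / mu
Re = 1000 * 0.978 * 66e-6 / 0.0029
Re = 22.258


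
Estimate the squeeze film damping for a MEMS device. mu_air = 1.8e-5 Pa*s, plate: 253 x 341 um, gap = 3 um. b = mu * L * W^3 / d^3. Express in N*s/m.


Step 1: Convert to SI.
L = 253e-6 m, W = 341e-6 m, d = 3e-6 m
Step 2: W^3 = (341e-6)^3 = 3.97e-11 m^3
Step 3: d^3 = (3e-6)^3 = 2.70e-17 m^3
Step 4: b = 1.8e-5 * 253e-6 * 3.97e-11 / 2.70e-17
b = 6.69e-03 N*s/m


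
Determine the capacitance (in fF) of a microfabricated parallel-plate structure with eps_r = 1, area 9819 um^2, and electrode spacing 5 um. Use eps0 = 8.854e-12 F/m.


Step 1: Convert area to m^2: A = 9819e-12 m^2
Step 2: Convert gap to m: d = 5e-6 m
Step 3: C = eps0 * eps_r * A / d
C = 8.854e-12 * 1 * 9819e-12 / 5e-6
Step 4: Convert to fF (multiply by 1e15).
C = 17.39 fF


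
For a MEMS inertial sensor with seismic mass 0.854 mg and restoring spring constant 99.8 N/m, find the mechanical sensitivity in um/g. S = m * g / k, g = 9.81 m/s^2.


Step 1: Convert mass: m = 0.854 mg = 8.54e-07 kg
Step 2: S = m * g / k = 8.54e-07 * 9.81 / 99.8
Step 3: S = 8.39e-08 m/g
Step 4: Convert to um/g: S = 0.084 um/g


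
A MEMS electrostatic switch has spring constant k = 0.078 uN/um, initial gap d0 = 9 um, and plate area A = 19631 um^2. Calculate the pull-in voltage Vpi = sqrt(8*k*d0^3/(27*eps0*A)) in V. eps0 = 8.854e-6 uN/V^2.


Step 1: Compute numerator: 8 * k * d0^3 = 8 * 0.078 * 9^3 = 454.896
Step 2: Compute denominator: 27 * eps0 * A = 27 * 8.854e-6 * 19631 = 4.692948
Step 3: Vpi = sqrt(454.896 / 4.692948)
Vpi = 9.85 V


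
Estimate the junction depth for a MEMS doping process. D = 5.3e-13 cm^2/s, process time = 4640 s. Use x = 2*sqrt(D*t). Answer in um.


Step 1: Compute D*t = 5.3e-13 * 4640 = 2.4592e-09 cm^2
Step 2: sqrt(D*t) = 4.959e-05 cm
Step 3: x = 2 * 4.959e-05 cm = 9.918e-05 cm
Step 4: Convert to um (1 cm = 1e4 um): x = 0.992 um


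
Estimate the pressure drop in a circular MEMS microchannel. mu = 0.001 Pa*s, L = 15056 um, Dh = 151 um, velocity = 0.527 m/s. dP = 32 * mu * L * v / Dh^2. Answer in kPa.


Step 1: Convert to SI: L = 15056e-6 m, Dh = 151e-6 m
Step 2: dP = 32 * 0.001 * 15056e-6 * 0.527 / (151e-6)^2
Step 3: dP = 11135.67 Pa
Step 4: Convert to kPa: dP = 11.14 kPa


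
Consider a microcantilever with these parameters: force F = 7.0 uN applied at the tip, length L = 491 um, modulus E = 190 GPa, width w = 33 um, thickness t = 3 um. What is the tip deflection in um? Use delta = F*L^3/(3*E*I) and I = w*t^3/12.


Step 1: Calculate the second moment of area.
I = w * t^3 / 12 = 33 * 3^3 / 12 = 74.25 um^4
Step 2: Convert E to consistent units (1 GPa = 1000 uN/um^2).
E = 190 GPa = 190000 uN/um^2
Step 3: Calculate tip deflection.
delta = F * L^3 / (3 * E * I)
delta = 7.0 * 491^3 / (3 * 190000 * 74.25)
delta = 19.5781 um


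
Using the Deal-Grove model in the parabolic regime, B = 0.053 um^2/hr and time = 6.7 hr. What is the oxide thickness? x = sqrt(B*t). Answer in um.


Step 1: Compute B*t = 0.053 * 6.7 = 0.3551
Step 2: x = sqrt(0.3551)
x = 0.596 um


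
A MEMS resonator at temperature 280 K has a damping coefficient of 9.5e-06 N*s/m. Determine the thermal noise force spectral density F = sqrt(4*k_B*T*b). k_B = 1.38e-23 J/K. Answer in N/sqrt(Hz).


Step 1: Compute 4 * k_B * T * b
= 4 * 1.38e-23 * 280 * 9.5e-06
= 1.4683e-25 N^2/Hz
Step 2: F_noise = sqrt(1.4683e-25)
F_noise = 3.83e-13 N/sqrt(Hz)


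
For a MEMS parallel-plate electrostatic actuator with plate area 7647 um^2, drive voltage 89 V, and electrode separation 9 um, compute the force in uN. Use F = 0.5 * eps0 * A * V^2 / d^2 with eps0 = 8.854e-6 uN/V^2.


Step 1: Identify parameters.
eps0 = 8.854e-6 uN/V^2, A = 7647 um^2, V = 89 V, d = 9 um
Step 2: Compute V^2 = 89^2 = 7921
Step 3: Compute d^2 = 9^2 = 81
Step 4: F = 0.5 * 8.854e-6 * 7647 * 7921 / 81
F = 3.311 uN


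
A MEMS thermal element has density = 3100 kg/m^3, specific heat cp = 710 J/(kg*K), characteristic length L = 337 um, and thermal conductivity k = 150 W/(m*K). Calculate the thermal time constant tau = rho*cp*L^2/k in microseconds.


Step 1: Convert L to m: L = 337e-6 m
Step 2: L^2 = (337e-6)^2 = 1.13569e-07 m^2
Step 3: tau = 3100 * 710 * 1.13569e-07 / 150 = 1.66643579e-03 s
Step 4: Convert to microseconds (multiply by 1e6).
tau = 1666.436 us


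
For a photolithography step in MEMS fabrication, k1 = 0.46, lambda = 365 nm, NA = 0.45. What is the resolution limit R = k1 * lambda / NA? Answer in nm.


Step 1: Identify values: k1 = 0.46, lambda = 365 nm, NA = 0.45
Step 2: R = k1 * lambda / NA
R = 0.46 * 365 / 0.45
R = 373.1 nm


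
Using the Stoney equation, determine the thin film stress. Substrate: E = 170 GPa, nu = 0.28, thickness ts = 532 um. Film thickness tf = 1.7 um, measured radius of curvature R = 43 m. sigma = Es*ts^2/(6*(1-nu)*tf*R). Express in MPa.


Step 1: Compute numerator: Es * ts^2 = 170 * 532^2 = 48114080 (GPa*um^2)
Step 2: Compute denominator (R in um): 6*(1-nu)*tf*R = 6*0.72*1.7*43e6 = 315792000.0 (um^2)
Step 3: sigma (GPa) = 48114080 / 315792000.0 = 1.5236e-01 GPa
Step 4: Convert to MPa (x1000): sigma = 152.4 MPa


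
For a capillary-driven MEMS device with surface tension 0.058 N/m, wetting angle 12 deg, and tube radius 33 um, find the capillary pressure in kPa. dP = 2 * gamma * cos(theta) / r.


Step 1: cos(12 deg) = 0.9781
Step 2: Convert r to m: r = 33e-6 m
Step 3: dP = 2 * 0.058 * 0.9781 / 33e-6 = 3438.2 Pa
Step 4: Convert Pa to kPa (divide by 1000).
dP = 3.44 kPa


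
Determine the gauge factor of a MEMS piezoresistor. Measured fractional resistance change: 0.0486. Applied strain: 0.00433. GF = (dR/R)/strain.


Step 1: Identify values.
dR/R = 0.0486, strain = 0.00433
Step 2: GF = (dR/R) / strain = 0.0486 / 0.00433
GF = 11.2


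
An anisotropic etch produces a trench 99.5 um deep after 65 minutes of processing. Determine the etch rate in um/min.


Step 1: Etch rate = depth / time
Step 2: rate = 99.5 / 65
rate = 1.531 um/min


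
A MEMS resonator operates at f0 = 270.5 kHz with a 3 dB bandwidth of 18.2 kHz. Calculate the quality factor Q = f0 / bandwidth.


Step 1: Q = f0 / bandwidth
Step 2: Q = 270.5 / 18.2
Q = 14.9


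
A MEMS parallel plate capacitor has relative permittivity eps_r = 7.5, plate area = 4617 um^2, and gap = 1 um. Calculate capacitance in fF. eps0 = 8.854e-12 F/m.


Step 1: Convert area to m^2: A = 4617e-12 m^2
Step 2: Convert gap to m: d = 1e-6 m
Step 3: C = eps0 * eps_r * A / d
C = 8.854e-12 * 7.5 * 4617e-12 / 1e-6
Step 4: Convert to fF (multiply by 1e15).
C = 306.59 fF


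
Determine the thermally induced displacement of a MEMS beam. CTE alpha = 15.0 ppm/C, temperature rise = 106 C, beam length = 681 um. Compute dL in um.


Step 1: Convert CTE: alpha = 15.0 ppm/C = 15.0e-6 /C
Step 2: dL = 15.0e-6 * 106 * 681
dL = 1.0828 um


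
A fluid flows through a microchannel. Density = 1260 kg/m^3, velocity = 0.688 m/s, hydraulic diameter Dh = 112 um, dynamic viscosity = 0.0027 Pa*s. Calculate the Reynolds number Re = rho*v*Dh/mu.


Step 1: Convert Dh to meters: Dh = 112e-6 m
Step 2: Re = rho * v * Dh / mu
Re = 1260 * 0.688 * 112e-6 / 0.0027
Re = 35.959


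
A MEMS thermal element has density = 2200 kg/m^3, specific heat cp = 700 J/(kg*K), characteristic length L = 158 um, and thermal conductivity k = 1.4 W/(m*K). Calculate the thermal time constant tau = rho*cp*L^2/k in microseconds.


Step 1: Convert L to m: L = 158e-6 m
Step 2: L^2 = (158e-6)^2 = 2.4964e-08 m^2
Step 3: tau = 2200 * 700 * 2.4964e-08 / 1.4 = 2.74604e-02 s
Step 4: Convert to microseconds (multiply by 1e6).
tau = 27460.4 us


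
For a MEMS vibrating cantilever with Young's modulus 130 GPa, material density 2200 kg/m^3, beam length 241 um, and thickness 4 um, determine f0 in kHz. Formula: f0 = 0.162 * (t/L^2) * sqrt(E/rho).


Step 1: Convert units to SI.
t_SI = 4e-6 m, L_SI = 241e-6 m
Step 2: Calculate sqrt(E/rho).
sqrt(130e9 / 2200) = 7687.06 m/s
Step 3: Compute f0.
f0 = 0.162 * 4e-6 / (241e-6)^2 * 7687.06 = 85763.2 Hz = 85.76 kHz


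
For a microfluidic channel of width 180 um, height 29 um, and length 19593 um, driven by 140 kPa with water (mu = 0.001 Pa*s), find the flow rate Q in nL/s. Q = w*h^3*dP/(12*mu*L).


Step 1: Convert all dimensions to SI (meters).
w = 180e-6 m, h = 29e-6 m, L = 19593e-6 m, dP = 140e3 Pa
Step 2: Q = w * h^3 * dP / (12 * mu * L)
Q = 180e-6 * (29e-6)^3 * 140e3 / (12 * 0.001 * 19593e-6) = 2.61404073e-09 m^3/s
Step 3: Convert Q from m^3/s to nL/s (1 m^3 = 1e12 nL, so multiply by 1e12).
Q = 2614.041 nL/s


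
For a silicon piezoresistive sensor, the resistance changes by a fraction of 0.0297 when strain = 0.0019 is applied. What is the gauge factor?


Step 1: Identify values.
dR/R = 0.0297, strain = 0.0019
Step 2: GF = (dR/R) / strain = 0.0297 / 0.0019
GF = 15.6


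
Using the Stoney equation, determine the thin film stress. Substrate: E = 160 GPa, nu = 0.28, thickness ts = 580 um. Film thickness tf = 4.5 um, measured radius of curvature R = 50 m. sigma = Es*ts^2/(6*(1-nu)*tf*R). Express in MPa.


Step 1: Compute numerator: Es * ts^2 = 160 * 580^2 = 53824000 (GPa*um^2)
Step 2: Compute denominator (R in um): 6*(1-nu)*tf*R = 6*0.72*4.5*50e6 = 972000000.0 (um^2)
Step 3: sigma (GPa) = 53824000 / 972000000.0 = 5.5374e-02 GPa
Step 4: Convert to MPa (x1000): sigma = 55.4 MPa


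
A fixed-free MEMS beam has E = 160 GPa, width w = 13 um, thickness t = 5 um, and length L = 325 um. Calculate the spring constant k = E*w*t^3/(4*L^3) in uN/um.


Step 1: Convert E to consistent units (1 GPa = 1000 uN/um^2).
E = 160 GPa = 160000 uN/um^2
Step 2: Compute t^3 = 5^3 = 125
Step 3: Compute L^3 = 325^3 = 34328125
Step 4: k = 160000 * 13 * 125 / (4 * 34328125)
k = 1.8935 uN/um


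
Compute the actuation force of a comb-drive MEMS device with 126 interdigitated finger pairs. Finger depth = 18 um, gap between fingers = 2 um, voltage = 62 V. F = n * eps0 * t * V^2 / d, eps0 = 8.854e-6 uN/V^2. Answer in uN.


Step 1: Parameters: n=126, eps0=8.854e-6 uN/V^2, t=18 um, V=62 V, d=2 um
Step 2: V^2 = 3844
Step 3: F = 126 * 8.854e-6 * 18 * 3844 / 2
F = 38.595 uN


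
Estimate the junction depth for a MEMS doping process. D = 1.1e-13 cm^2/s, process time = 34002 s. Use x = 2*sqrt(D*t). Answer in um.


Step 1: Compute D*t = 1.1e-13 * 34002 = 3.74022e-09 cm^2
Step 2: sqrt(D*t) = 6.11573e-05 cm
Step 3: x = 2 * 6.11573e-05 cm = 1.223146e-04 cm
Step 4: Convert to um (1 cm = 1e4 um): x = 1.223 um


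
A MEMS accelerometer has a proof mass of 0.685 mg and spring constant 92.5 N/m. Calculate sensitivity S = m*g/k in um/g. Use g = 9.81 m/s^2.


Step 1: Convert mass: m = 0.685 mg = 6.85e-07 kg
Step 2: S = m * g / k = 6.85e-07 * 9.81 / 92.5
Step 3: S = 7.26e-08 m/g
Step 4: Convert to um/g: S = 0.073 um/g


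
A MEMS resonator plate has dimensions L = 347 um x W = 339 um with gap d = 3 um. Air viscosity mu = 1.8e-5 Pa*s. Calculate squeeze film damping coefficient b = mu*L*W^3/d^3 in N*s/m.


Step 1: Convert to SI.
L = 347e-6 m, W = 339e-6 m, d = 3e-6 m
Step 2: W^3 = (339e-6)^3 = 3.90e-11 m^3
Step 3: d^3 = (3e-6)^3 = 2.70e-17 m^3
Step 4: b = 1.8e-5 * 347e-6 * 3.90e-11 / 2.70e-17
b = 9.01e-03 N*s/m


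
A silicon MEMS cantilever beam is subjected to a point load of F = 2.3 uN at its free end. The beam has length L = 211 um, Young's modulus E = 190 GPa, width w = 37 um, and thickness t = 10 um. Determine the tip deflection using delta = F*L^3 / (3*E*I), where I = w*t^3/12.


Step 1: Calculate the second moment of area.
I = w * t^3 / 12 = 37 * 10^3 / 12 = 3083.3333 um^4
Step 2: Convert E to consistent units (1 GPa = 1000 uN/um^2).
E = 190 GPa = 190000 uN/um^2
Step 3: Calculate tip deflection.
delta = F * L^3 / (3 * E * I)
delta = 2.3 * 211^3 / (3 * 190000 * 3083.3333)
delta = 0.0123 um


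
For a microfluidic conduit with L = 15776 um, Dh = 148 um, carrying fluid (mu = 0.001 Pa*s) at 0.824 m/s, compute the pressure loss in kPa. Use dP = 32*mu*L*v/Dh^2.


Step 1: Convert to SI: L = 15776e-6 m, Dh = 148e-6 m
Step 2: dP = 32 * 0.001 * 15776e-6 * 0.824 / (148e-6)^2
Step 3: dP = 18991.12 Pa
Step 4: Convert to kPa: dP = 18.99 kPa


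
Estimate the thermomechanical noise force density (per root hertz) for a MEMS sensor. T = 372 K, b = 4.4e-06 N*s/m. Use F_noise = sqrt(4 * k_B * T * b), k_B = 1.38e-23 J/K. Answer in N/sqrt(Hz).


Step 1: Compute 4 * k_B * T * b
= 4 * 1.38e-23 * 372 * 4.4e-06
= 9.0351e-26 N^2/Hz
Step 2: F_noise = sqrt(9.0351e-26)
F_noise = 3.01e-13 N/sqrt(Hz)


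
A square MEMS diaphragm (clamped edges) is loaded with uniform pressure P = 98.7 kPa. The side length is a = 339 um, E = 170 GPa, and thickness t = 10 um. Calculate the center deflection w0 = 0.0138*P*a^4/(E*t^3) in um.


Step 1: Convert pressure to compatible units (E is in GPa, so P in GPa).
P = 98.7 kPa = 98.7e-6 GPa
Step 2: Compute numerator: 0.0138 * P * a^4.
a^4 = 339^4 = 13206836241
numerator = 0.0138 * 98.7e-6 * 13206836241 = 1.79885e+04
Step 3: Compute denominator: E * t^3 = 170 * 10^3 = 170000
Step 4: w0 = numerator / denominator = 1.79885e+04 / 170000 = 0.1058 um


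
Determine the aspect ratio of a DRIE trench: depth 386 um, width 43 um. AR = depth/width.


Step 1: AR = depth / width
Step 2: AR = 386 / 43
AR = 9.0


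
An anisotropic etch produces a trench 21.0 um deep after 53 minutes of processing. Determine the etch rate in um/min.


Step 1: Etch rate = depth / time
Step 2: rate = 21.0 / 53
rate = 0.396 um/min


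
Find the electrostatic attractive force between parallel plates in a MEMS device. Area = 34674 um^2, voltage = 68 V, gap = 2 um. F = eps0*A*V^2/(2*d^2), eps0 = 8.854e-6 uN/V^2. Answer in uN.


Step 1: Identify parameters.
eps0 = 8.854e-6 uN/V^2, A = 34674 um^2, V = 68 V, d = 2 um
Step 2: Compute V^2 = 68^2 = 4624
Step 3: Compute d^2 = 2^2 = 4
Step 4: F = 0.5 * 8.854e-6 * 34674 * 4624 / 4
F = 177.448 uN


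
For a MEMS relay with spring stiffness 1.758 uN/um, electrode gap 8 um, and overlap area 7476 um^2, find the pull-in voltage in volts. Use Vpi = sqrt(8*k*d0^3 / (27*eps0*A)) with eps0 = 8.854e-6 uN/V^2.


Step 1: Compute numerator: 8 * k * d0^3 = 8 * 1.758 * 8^3 = 7200.768
Step 2: Compute denominator: 27 * eps0 * A = 27 * 8.854e-6 * 7476 = 1.787198
Step 3: Vpi = sqrt(7200.768 / 1.787198)
Vpi = 63.48 V


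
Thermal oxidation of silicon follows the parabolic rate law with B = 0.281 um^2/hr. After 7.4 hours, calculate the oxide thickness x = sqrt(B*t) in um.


Step 1: Compute B*t = 0.281 * 7.4 = 2.0794
Step 2: x = sqrt(2.0794)
x = 1.442 um


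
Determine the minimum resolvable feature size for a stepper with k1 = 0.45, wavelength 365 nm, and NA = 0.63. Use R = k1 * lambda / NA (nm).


Step 1: Identify values: k1 = 0.45, lambda = 365 nm, NA = 0.63
Step 2: R = k1 * lambda / NA
R = 0.45 * 365 / 0.63
R = 260.7 nm


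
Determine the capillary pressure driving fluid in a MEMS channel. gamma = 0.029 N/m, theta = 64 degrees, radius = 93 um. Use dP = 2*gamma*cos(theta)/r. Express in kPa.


Step 1: cos(64 deg) = 0.4384
Step 2: Convert r to m: r = 93e-6 m
Step 3: dP = 2 * 0.029 * 0.4384 / 93e-6 = 273.4 Pa
Step 4: Convert Pa to kPa (divide by 1000).
dP = 0.27 kPa


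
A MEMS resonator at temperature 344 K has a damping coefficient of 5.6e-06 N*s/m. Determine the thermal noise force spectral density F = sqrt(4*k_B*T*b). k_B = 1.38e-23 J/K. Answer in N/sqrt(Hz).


Step 1: Compute 4 * k_B * T * b
= 4 * 1.38e-23 * 344 * 5.6e-06
= 1.0634e-25 N^2/Hz
Step 2: F_noise = sqrt(1.0634e-25)
F_noise = 3.26e-13 N/sqrt(Hz)


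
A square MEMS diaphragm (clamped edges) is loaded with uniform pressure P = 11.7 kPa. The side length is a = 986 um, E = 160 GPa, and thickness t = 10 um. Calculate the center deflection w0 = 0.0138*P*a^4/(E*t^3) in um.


Step 1: Convert pressure to compatible units (E is in GPa, so P in GPa).
P = 11.7 kPa = 11.7e-6 GPa
Step 2: Compute numerator: 0.0138 * P * a^4.
a^4 = 986^4 = 945165062416
numerator = 0.0138 * 11.7e-6 * 945165062416 = 1.52606e+05
Step 3: Compute denominator: E * t^3 = 160 * 10^3 = 160000
Step 4: w0 = numerator / denominator = 1.52606e+05 / 160000 = 0.9538 um


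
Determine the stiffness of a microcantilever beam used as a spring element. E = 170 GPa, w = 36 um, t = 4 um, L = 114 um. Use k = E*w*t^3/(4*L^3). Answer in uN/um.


Step 1: Convert E to consistent units (1 GPa = 1000 uN/um^2).
E = 170 GPa = 170000 uN/um^2
Step 2: Compute t^3 = 4^3 = 64
Step 3: Compute L^3 = 114^3 = 1481544
Step 4: k = 170000 * 36 * 64 / (4 * 1481544)
k = 66.0932 uN/um


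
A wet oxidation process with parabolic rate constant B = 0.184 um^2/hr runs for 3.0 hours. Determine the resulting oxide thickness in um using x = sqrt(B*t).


Step 1: Compute B*t = 0.184 * 3.0 = 0.552
Step 2: x = sqrt(0.552)
x = 0.743 um


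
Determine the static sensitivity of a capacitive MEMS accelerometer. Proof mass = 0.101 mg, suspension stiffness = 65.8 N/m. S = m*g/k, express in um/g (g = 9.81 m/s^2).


Step 1: Convert mass: m = 0.101 mg = 1.01e-07 kg
Step 2: S = m * g / k = 1.01e-07 * 9.81 / 65.8
Step 3: S = 1.51e-08 m/g
Step 4: Convert to um/g: S = 0.015 um/g


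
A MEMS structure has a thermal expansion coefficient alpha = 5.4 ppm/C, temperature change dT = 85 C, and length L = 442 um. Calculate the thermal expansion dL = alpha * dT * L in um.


Step 1: Convert CTE: alpha = 5.4 ppm/C = 5.4e-6 /C
Step 2: dL = 5.4e-6 * 85 * 442
dL = 0.2029 um


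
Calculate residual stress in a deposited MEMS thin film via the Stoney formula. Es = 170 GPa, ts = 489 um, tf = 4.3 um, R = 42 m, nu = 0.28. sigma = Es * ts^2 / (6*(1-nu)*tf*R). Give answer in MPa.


Step 1: Compute numerator: Es * ts^2 = 170 * 489^2 = 40650570 (GPa*um^2)
Step 2: Compute denominator (R in um): 6*(1-nu)*tf*R = 6*0.72*4.3*42e6 = 780192000.0 (um^2)
Step 3: sigma (GPa) = 40650570 / 780192000.0 = 5.2103e-02 GPa
Step 4: Convert to MPa (x1000): sigma = 52.1 MPa


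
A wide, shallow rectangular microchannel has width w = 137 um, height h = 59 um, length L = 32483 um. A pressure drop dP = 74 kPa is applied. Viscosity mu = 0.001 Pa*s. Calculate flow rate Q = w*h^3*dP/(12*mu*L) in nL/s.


Step 1: Convert all dimensions to SI (meters).
w = 137e-6 m, h = 59e-6 m, L = 32483e-6 m, dP = 74e3 Pa
Step 2: Q = w * h^3 * dP / (12 * mu * L)
Q = 137e-6 * (59e-6)^3 * 74e3 / (12 * 0.001 * 32483e-6) = 5.34159484e-09 m^3/s
Step 3: Convert Q from m^3/s to nL/s (1 m^3 = 1e12 nL, so multiply by 1e12).
Q = 5341.595 nL/s


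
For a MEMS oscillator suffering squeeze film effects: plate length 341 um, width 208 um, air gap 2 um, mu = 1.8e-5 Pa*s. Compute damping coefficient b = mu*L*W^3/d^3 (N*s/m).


Step 1: Convert to SI.
L = 341e-6 m, W = 208e-6 m, d = 2e-6 m
Step 2: W^3 = (208e-6)^3 = 9.00e-12 m^3
Step 3: d^3 = (2e-6)^3 = 8.00e-18 m^3
Step 4: b = 1.8e-5 * 341e-6 * 9.00e-12 / 8.00e-18
b = 6.90e-03 N*s/m


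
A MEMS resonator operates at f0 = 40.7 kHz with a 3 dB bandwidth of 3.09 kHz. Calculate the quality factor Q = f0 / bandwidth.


Step 1: Q = f0 / bandwidth
Step 2: Q = 40.7 / 3.09
Q = 13.2


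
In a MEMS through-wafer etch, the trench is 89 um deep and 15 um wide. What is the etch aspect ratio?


Step 1: AR = depth / width
Step 2: AR = 89 / 15
AR = 5.9


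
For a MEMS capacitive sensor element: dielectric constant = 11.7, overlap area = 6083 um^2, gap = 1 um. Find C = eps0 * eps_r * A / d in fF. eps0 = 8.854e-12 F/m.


Step 1: Convert area to m^2: A = 6083e-12 m^2
Step 2: Convert gap to m: d = 1e-6 m
Step 3: C = eps0 * eps_r * A / d
C = 8.854e-12 * 11.7 * 6083e-12 / 1e-6
Step 4: Convert to fF (multiply by 1e15).
C = 630.15 fF


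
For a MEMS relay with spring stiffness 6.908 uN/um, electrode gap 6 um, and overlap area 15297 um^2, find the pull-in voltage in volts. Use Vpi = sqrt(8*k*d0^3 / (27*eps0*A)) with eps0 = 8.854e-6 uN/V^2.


Step 1: Compute numerator: 8 * k * d0^3 = 8 * 6.908 * 6^3 = 11937.024
Step 2: Compute denominator: 27 * eps0 * A = 27 * 8.854e-6 * 15297 = 3.65687
Step 3: Vpi = sqrt(11937.024 / 3.65687)
Vpi = 57.13 V


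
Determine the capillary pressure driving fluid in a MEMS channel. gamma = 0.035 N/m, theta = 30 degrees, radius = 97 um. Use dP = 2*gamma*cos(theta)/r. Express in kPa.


Step 1: cos(30 deg) = 0.866
Step 2: Convert r to m: r = 97e-6 m
Step 3: dP = 2 * 0.035 * 0.866 / 97e-6 = 624.9 Pa
Step 4: Convert Pa to kPa (divide by 1000).
dP = 0.62 kPa


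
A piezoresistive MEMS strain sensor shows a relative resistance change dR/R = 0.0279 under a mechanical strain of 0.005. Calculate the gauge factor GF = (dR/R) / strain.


Step 1: Identify values.
dR/R = 0.0279, strain = 0.005
Step 2: GF = (dR/R) / strain = 0.0279 / 0.005
GF = 5.6


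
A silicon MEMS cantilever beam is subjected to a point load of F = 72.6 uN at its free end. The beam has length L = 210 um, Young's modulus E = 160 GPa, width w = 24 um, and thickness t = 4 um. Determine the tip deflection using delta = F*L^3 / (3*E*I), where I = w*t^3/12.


Step 1: Calculate the second moment of area.
I = w * t^3 / 12 = 24 * 4^3 / 12 = 128.0 um^4
Step 2: Convert E to consistent units (1 GPa = 1000 uN/um^2).
E = 160 GPa = 160000 uN/um^2
Step 3: Calculate tip deflection.
delta = F * L^3 / (3 * E * I)
delta = 72.6 * 210^3 / (3 * 160000 * 128.0)
delta = 10.9432 um


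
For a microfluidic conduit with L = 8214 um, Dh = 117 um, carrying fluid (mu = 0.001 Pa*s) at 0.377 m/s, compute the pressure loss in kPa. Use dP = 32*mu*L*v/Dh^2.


Step 1: Convert to SI: L = 8214e-6 m, Dh = 117e-6 m
Step 2: dP = 32 * 0.001 * 8214e-6 * 0.377 / (117e-6)^2
Step 3: dP = 7238.93 Pa
Step 4: Convert to kPa: dP = 7.24 kPa


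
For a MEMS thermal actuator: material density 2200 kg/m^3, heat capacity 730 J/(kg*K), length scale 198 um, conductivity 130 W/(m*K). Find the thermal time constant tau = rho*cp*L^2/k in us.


Step 1: Convert L to m: L = 198e-6 m
Step 2: L^2 = (198e-6)^2 = 3.9204e-08 m^2
Step 3: tau = 2200 * 730 * 3.9204e-08 / 130 = 4.843202e-04 s
Step 4: Convert to microseconds (multiply by 1e6).
tau = 484.32 us


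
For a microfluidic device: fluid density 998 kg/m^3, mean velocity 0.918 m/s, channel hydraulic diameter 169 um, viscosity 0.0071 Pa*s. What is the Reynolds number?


Step 1: Convert Dh to meters: Dh = 169e-6 m
Step 2: Re = rho * v * Dh / mu
Re = 998 * 0.918 * 169e-6 / 0.0071
Re = 21.807


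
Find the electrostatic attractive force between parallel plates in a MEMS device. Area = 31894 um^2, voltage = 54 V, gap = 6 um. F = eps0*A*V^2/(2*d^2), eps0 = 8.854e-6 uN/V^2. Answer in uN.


Step 1: Identify parameters.
eps0 = 8.854e-6 uN/V^2, A = 31894 um^2, V = 54 V, d = 6 um
Step 2: Compute V^2 = 54^2 = 2916
Step 3: Compute d^2 = 6^2 = 36
Step 4: F = 0.5 * 8.854e-6 * 31894 * 2916 / 36
F = 11.437 uN


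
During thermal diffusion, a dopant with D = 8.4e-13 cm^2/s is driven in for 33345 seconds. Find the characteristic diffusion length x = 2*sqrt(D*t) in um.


Step 1: Compute D*t = 8.4e-13 * 33345 = 2.80098e-08 cm^2
Step 2: sqrt(D*t) = 1.67361e-04 cm
Step 3: x = 2 * 1.67361e-04 cm = 3.34722e-04 cm
Step 4: Convert to um (1 cm = 1e4 um): x = 3.347 um


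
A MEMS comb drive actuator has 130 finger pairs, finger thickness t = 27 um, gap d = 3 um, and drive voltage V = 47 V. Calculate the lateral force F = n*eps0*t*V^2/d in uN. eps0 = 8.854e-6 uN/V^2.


Step 1: Parameters: n=130, eps0=8.854e-6 uN/V^2, t=27 um, V=47 V, d=3 um
Step 2: V^2 = 2209
Step 3: F = 130 * 8.854e-6 * 27 * 2209 / 3
F = 22.883 uN


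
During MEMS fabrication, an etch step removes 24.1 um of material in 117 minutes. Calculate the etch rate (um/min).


Step 1: Etch rate = depth / time
Step 2: rate = 24.1 / 117
rate = 0.206 um/min


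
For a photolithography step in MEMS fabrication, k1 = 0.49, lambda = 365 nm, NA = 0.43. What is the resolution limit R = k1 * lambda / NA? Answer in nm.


Step 1: Identify values: k1 = 0.49, lambda = 365 nm, NA = 0.43
Step 2: R = k1 * lambda / NA
R = 0.49 * 365 / 0.43
R = 415.9 nm


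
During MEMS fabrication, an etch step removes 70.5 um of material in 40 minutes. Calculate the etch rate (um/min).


Step 1: Etch rate = depth / time
Step 2: rate = 70.5 / 40
rate = 1.763 um/min


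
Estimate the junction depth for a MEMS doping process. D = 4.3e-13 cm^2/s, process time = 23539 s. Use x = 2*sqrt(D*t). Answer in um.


Step 1: Compute D*t = 4.3e-13 * 23539 = 1.012177e-08 cm^2
Step 2: sqrt(D*t) = 1.00607e-04 cm
Step 3: x = 2 * 1.00607e-04 cm = 2.01214e-04 cm
Step 4: Convert to um (1 cm = 1e4 um): x = 2.012 um


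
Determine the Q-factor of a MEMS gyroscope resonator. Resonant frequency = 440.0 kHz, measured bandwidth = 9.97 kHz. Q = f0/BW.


Step 1: Q = f0 / bandwidth
Step 2: Q = 440.0 / 9.97
Q = 44.1
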